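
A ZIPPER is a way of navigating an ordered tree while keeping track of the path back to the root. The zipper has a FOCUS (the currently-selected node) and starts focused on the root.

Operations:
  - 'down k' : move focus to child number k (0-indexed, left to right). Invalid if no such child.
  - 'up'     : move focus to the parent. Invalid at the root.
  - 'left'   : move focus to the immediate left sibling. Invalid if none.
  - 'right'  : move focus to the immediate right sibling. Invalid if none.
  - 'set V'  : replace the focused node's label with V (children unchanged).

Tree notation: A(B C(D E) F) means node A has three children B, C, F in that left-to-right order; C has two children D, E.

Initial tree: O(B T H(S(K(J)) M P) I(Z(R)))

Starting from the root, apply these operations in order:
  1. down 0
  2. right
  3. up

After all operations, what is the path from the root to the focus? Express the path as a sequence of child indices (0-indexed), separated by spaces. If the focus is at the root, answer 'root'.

Step 1 (down 0): focus=B path=0 depth=1 children=[] left=[] right=['T', 'H', 'I'] parent=O
Step 2 (right): focus=T path=1 depth=1 children=[] left=['B'] right=['H', 'I'] parent=O
Step 3 (up): focus=O path=root depth=0 children=['B', 'T', 'H', 'I'] (at root)

Answer: root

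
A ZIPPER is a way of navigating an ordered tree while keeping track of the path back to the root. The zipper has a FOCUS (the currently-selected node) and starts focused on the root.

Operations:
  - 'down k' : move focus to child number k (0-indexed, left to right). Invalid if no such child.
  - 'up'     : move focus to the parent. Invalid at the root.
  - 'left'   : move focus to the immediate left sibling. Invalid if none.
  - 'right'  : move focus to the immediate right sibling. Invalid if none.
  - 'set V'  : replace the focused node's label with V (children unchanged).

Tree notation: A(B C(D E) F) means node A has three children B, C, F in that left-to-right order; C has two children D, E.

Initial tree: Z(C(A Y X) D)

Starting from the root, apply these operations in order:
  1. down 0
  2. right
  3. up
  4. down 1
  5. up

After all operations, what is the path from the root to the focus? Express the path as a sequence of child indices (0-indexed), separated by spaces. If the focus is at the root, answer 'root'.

Answer: root

Derivation:
Step 1 (down 0): focus=C path=0 depth=1 children=['A', 'Y', 'X'] left=[] right=['D'] parent=Z
Step 2 (right): focus=D path=1 depth=1 children=[] left=['C'] right=[] parent=Z
Step 3 (up): focus=Z path=root depth=0 children=['C', 'D'] (at root)
Step 4 (down 1): focus=D path=1 depth=1 children=[] left=['C'] right=[] parent=Z
Step 5 (up): focus=Z path=root depth=0 children=['C', 'D'] (at root)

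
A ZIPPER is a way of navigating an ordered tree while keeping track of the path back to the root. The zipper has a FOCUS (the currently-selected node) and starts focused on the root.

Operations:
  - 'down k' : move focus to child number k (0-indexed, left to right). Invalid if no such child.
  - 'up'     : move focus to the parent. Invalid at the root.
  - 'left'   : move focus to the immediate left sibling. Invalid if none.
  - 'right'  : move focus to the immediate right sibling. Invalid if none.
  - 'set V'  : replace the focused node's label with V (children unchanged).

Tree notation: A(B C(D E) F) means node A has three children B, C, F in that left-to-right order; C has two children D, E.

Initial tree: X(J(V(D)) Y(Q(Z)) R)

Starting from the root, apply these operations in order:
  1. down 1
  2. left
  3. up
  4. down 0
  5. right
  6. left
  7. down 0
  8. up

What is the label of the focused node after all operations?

Answer: J

Derivation:
Step 1 (down 1): focus=Y path=1 depth=1 children=['Q'] left=['J'] right=['R'] parent=X
Step 2 (left): focus=J path=0 depth=1 children=['V'] left=[] right=['Y', 'R'] parent=X
Step 3 (up): focus=X path=root depth=0 children=['J', 'Y', 'R'] (at root)
Step 4 (down 0): focus=J path=0 depth=1 children=['V'] left=[] right=['Y', 'R'] parent=X
Step 5 (right): focus=Y path=1 depth=1 children=['Q'] left=['J'] right=['R'] parent=X
Step 6 (left): focus=J path=0 depth=1 children=['V'] left=[] right=['Y', 'R'] parent=X
Step 7 (down 0): focus=V path=0/0 depth=2 children=['D'] left=[] right=[] parent=J
Step 8 (up): focus=J path=0 depth=1 children=['V'] left=[] right=['Y', 'R'] parent=X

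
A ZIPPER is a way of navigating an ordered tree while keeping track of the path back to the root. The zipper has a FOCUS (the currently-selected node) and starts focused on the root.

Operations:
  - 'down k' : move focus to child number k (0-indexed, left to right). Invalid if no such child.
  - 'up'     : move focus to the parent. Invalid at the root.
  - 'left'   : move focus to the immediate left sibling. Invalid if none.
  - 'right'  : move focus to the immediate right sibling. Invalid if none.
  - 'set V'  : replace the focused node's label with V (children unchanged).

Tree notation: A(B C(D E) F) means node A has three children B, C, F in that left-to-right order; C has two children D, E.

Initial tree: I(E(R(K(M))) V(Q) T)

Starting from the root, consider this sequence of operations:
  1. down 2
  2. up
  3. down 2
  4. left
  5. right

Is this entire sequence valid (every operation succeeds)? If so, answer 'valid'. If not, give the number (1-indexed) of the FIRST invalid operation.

Answer: valid

Derivation:
Step 1 (down 2): focus=T path=2 depth=1 children=[] left=['E', 'V'] right=[] parent=I
Step 2 (up): focus=I path=root depth=0 children=['E', 'V', 'T'] (at root)
Step 3 (down 2): focus=T path=2 depth=1 children=[] left=['E', 'V'] right=[] parent=I
Step 4 (left): focus=V path=1 depth=1 children=['Q'] left=['E'] right=['T'] parent=I
Step 5 (right): focus=T path=2 depth=1 children=[] left=['E', 'V'] right=[] parent=I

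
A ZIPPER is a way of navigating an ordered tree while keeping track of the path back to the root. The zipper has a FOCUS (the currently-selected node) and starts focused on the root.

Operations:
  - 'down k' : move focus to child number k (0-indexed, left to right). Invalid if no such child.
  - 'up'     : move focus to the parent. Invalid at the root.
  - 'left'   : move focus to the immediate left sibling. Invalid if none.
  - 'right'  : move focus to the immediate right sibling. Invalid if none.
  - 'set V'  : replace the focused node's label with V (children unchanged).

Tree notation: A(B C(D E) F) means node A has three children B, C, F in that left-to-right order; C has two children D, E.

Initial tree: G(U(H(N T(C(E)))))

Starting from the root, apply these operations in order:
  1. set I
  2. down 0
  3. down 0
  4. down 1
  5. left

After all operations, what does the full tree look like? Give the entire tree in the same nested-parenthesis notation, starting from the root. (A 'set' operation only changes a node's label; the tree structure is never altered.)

Answer: I(U(H(N T(C(E)))))

Derivation:
Step 1 (set I): focus=I path=root depth=0 children=['U'] (at root)
Step 2 (down 0): focus=U path=0 depth=1 children=['H'] left=[] right=[] parent=I
Step 3 (down 0): focus=H path=0/0 depth=2 children=['N', 'T'] left=[] right=[] parent=U
Step 4 (down 1): focus=T path=0/0/1 depth=3 children=['C'] left=['N'] right=[] parent=H
Step 5 (left): focus=N path=0/0/0 depth=3 children=[] left=[] right=['T'] parent=H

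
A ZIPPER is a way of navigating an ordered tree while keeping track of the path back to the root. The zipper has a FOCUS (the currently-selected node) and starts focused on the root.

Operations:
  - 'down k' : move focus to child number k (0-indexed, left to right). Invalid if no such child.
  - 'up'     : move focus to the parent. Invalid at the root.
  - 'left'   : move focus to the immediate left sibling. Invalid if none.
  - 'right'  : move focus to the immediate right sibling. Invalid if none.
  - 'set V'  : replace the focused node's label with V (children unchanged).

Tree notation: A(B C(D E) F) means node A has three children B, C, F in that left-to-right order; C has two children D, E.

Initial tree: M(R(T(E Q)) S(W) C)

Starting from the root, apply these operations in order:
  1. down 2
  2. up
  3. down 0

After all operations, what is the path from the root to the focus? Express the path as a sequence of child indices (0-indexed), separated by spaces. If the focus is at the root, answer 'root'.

Step 1 (down 2): focus=C path=2 depth=1 children=[] left=['R', 'S'] right=[] parent=M
Step 2 (up): focus=M path=root depth=0 children=['R', 'S', 'C'] (at root)
Step 3 (down 0): focus=R path=0 depth=1 children=['T'] left=[] right=['S', 'C'] parent=M

Answer: 0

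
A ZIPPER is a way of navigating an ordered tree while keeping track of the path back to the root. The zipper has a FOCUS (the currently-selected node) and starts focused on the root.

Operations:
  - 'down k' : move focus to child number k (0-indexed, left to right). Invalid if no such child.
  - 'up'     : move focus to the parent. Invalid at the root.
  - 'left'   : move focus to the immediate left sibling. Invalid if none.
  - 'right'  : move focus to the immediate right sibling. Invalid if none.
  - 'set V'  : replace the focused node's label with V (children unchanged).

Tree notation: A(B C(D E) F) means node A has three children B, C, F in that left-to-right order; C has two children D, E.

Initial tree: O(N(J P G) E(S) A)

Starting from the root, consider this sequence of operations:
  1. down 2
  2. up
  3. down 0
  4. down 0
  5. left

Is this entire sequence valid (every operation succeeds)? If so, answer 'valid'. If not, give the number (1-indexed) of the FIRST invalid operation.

Answer: 5

Derivation:
Step 1 (down 2): focus=A path=2 depth=1 children=[] left=['N', 'E'] right=[] parent=O
Step 2 (up): focus=O path=root depth=0 children=['N', 'E', 'A'] (at root)
Step 3 (down 0): focus=N path=0 depth=1 children=['J', 'P', 'G'] left=[] right=['E', 'A'] parent=O
Step 4 (down 0): focus=J path=0/0 depth=2 children=[] left=[] right=['P', 'G'] parent=N
Step 5 (left): INVALID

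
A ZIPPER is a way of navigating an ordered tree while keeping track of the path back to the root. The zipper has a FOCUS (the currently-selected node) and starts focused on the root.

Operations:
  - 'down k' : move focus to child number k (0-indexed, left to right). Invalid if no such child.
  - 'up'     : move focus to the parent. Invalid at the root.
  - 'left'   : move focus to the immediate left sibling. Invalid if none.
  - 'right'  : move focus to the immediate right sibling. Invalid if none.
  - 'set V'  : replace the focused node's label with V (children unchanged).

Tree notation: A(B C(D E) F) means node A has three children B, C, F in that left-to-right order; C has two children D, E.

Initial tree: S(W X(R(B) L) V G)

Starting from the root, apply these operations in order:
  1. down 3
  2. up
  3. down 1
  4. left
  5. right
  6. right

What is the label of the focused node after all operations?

Answer: V

Derivation:
Step 1 (down 3): focus=G path=3 depth=1 children=[] left=['W', 'X', 'V'] right=[] parent=S
Step 2 (up): focus=S path=root depth=0 children=['W', 'X', 'V', 'G'] (at root)
Step 3 (down 1): focus=X path=1 depth=1 children=['R', 'L'] left=['W'] right=['V', 'G'] parent=S
Step 4 (left): focus=W path=0 depth=1 children=[] left=[] right=['X', 'V', 'G'] parent=S
Step 5 (right): focus=X path=1 depth=1 children=['R', 'L'] left=['W'] right=['V', 'G'] parent=S
Step 6 (right): focus=V path=2 depth=1 children=[] left=['W', 'X'] right=['G'] parent=S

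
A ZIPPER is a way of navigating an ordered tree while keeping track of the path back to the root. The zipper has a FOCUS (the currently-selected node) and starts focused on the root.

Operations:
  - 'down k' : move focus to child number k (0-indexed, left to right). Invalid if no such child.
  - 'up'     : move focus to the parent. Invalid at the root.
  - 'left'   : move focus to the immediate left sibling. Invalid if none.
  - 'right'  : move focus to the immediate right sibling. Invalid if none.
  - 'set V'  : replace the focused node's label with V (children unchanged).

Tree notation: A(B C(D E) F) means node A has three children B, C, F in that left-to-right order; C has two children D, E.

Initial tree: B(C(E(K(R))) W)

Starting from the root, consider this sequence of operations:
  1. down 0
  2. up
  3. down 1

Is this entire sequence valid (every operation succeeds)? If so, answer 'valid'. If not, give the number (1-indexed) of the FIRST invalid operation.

Answer: valid

Derivation:
Step 1 (down 0): focus=C path=0 depth=1 children=['E'] left=[] right=['W'] parent=B
Step 2 (up): focus=B path=root depth=0 children=['C', 'W'] (at root)
Step 3 (down 1): focus=W path=1 depth=1 children=[] left=['C'] right=[] parent=B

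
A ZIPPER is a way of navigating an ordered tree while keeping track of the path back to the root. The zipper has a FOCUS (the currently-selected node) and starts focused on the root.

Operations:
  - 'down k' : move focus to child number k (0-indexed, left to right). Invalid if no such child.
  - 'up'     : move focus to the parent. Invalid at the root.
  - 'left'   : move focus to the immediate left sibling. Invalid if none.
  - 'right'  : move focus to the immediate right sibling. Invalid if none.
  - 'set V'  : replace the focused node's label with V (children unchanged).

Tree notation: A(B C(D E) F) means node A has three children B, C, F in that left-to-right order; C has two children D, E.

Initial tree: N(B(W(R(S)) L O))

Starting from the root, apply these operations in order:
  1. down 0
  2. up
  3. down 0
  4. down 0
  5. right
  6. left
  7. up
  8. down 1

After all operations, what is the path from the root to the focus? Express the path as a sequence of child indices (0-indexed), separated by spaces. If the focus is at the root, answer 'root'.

Answer: 0 1

Derivation:
Step 1 (down 0): focus=B path=0 depth=1 children=['W', 'L', 'O'] left=[] right=[] parent=N
Step 2 (up): focus=N path=root depth=0 children=['B'] (at root)
Step 3 (down 0): focus=B path=0 depth=1 children=['W', 'L', 'O'] left=[] right=[] parent=N
Step 4 (down 0): focus=W path=0/0 depth=2 children=['R'] left=[] right=['L', 'O'] parent=B
Step 5 (right): focus=L path=0/1 depth=2 children=[] left=['W'] right=['O'] parent=B
Step 6 (left): focus=W path=0/0 depth=2 children=['R'] left=[] right=['L', 'O'] parent=B
Step 7 (up): focus=B path=0 depth=1 children=['W', 'L', 'O'] left=[] right=[] parent=N
Step 8 (down 1): focus=L path=0/1 depth=2 children=[] left=['W'] right=['O'] parent=B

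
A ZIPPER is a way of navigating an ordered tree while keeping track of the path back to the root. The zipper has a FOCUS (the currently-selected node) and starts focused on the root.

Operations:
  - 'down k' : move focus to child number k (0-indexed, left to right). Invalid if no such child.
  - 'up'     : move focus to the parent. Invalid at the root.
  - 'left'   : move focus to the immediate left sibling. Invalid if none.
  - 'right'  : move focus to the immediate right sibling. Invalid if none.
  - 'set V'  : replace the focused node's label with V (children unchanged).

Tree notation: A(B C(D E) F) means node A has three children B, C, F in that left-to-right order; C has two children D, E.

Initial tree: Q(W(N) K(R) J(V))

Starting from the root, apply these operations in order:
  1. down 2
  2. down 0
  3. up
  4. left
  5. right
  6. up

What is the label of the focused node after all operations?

Step 1 (down 2): focus=J path=2 depth=1 children=['V'] left=['W', 'K'] right=[] parent=Q
Step 2 (down 0): focus=V path=2/0 depth=2 children=[] left=[] right=[] parent=J
Step 3 (up): focus=J path=2 depth=1 children=['V'] left=['W', 'K'] right=[] parent=Q
Step 4 (left): focus=K path=1 depth=1 children=['R'] left=['W'] right=['J'] parent=Q
Step 5 (right): focus=J path=2 depth=1 children=['V'] left=['W', 'K'] right=[] parent=Q
Step 6 (up): focus=Q path=root depth=0 children=['W', 'K', 'J'] (at root)

Answer: Q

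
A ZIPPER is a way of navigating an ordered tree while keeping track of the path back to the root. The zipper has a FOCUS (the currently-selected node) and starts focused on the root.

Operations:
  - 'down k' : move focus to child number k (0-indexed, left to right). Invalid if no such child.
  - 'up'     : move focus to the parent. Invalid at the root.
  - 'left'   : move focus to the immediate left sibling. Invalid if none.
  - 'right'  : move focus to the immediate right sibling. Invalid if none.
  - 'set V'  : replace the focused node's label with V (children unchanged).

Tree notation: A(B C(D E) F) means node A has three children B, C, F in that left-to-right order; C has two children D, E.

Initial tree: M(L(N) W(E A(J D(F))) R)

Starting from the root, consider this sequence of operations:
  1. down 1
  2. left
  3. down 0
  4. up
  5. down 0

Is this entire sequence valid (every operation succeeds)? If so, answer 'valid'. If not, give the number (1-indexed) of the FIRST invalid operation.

Step 1 (down 1): focus=W path=1 depth=1 children=['E', 'A'] left=['L'] right=['R'] parent=M
Step 2 (left): focus=L path=0 depth=1 children=['N'] left=[] right=['W', 'R'] parent=M
Step 3 (down 0): focus=N path=0/0 depth=2 children=[] left=[] right=[] parent=L
Step 4 (up): focus=L path=0 depth=1 children=['N'] left=[] right=['W', 'R'] parent=M
Step 5 (down 0): focus=N path=0/0 depth=2 children=[] left=[] right=[] parent=L

Answer: valid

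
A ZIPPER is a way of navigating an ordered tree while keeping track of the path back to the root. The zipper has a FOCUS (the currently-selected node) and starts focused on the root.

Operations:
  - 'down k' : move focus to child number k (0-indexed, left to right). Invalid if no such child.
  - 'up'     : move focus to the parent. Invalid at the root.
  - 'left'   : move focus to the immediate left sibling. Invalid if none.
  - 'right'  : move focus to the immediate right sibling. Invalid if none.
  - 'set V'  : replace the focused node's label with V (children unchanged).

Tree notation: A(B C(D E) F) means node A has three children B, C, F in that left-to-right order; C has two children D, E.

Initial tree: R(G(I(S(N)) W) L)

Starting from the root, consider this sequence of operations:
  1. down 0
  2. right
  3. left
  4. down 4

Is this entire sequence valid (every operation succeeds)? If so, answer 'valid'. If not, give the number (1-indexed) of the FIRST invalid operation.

Answer: 4

Derivation:
Step 1 (down 0): focus=G path=0 depth=1 children=['I', 'W'] left=[] right=['L'] parent=R
Step 2 (right): focus=L path=1 depth=1 children=[] left=['G'] right=[] parent=R
Step 3 (left): focus=G path=0 depth=1 children=['I', 'W'] left=[] right=['L'] parent=R
Step 4 (down 4): INVALID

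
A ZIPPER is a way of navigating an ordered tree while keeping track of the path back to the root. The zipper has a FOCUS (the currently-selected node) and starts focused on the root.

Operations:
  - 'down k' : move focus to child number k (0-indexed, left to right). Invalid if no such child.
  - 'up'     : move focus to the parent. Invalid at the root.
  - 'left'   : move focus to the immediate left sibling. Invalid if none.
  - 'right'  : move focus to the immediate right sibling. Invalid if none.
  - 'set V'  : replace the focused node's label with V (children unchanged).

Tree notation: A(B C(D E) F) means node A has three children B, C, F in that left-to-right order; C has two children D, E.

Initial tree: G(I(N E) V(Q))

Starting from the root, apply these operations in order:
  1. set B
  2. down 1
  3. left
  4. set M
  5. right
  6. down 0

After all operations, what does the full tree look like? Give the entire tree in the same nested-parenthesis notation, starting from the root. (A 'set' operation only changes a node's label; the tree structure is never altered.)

Step 1 (set B): focus=B path=root depth=0 children=['I', 'V'] (at root)
Step 2 (down 1): focus=V path=1 depth=1 children=['Q'] left=['I'] right=[] parent=B
Step 3 (left): focus=I path=0 depth=1 children=['N', 'E'] left=[] right=['V'] parent=B
Step 4 (set M): focus=M path=0 depth=1 children=['N', 'E'] left=[] right=['V'] parent=B
Step 5 (right): focus=V path=1 depth=1 children=['Q'] left=['M'] right=[] parent=B
Step 6 (down 0): focus=Q path=1/0 depth=2 children=[] left=[] right=[] parent=V

Answer: B(M(N E) V(Q))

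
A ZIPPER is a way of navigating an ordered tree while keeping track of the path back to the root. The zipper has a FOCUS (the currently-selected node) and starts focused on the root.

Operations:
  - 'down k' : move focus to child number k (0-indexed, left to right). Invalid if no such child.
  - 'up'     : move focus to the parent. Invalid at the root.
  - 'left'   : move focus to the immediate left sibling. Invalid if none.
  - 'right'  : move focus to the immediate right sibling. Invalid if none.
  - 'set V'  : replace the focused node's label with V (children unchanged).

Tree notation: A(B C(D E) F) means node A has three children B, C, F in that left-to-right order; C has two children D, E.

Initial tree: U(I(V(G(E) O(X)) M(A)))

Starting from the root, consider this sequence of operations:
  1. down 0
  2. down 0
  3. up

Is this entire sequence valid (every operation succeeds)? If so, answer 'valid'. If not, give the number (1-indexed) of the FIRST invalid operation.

Step 1 (down 0): focus=I path=0 depth=1 children=['V', 'M'] left=[] right=[] parent=U
Step 2 (down 0): focus=V path=0/0 depth=2 children=['G', 'O'] left=[] right=['M'] parent=I
Step 3 (up): focus=I path=0 depth=1 children=['V', 'M'] left=[] right=[] parent=U

Answer: valid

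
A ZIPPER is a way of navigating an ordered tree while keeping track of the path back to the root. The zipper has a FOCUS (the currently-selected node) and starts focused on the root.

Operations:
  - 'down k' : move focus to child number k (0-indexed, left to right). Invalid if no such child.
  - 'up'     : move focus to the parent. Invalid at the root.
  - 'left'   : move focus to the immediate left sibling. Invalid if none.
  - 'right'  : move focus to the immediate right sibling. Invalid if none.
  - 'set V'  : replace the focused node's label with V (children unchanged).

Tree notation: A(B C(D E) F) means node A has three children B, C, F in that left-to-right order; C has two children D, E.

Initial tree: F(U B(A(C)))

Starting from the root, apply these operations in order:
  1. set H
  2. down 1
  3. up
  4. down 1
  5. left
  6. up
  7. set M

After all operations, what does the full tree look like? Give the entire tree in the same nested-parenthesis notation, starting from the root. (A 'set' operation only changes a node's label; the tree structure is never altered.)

Answer: M(U B(A(C)))

Derivation:
Step 1 (set H): focus=H path=root depth=0 children=['U', 'B'] (at root)
Step 2 (down 1): focus=B path=1 depth=1 children=['A'] left=['U'] right=[] parent=H
Step 3 (up): focus=H path=root depth=0 children=['U', 'B'] (at root)
Step 4 (down 1): focus=B path=1 depth=1 children=['A'] left=['U'] right=[] parent=H
Step 5 (left): focus=U path=0 depth=1 children=[] left=[] right=['B'] parent=H
Step 6 (up): focus=H path=root depth=0 children=['U', 'B'] (at root)
Step 7 (set M): focus=M path=root depth=0 children=['U', 'B'] (at root)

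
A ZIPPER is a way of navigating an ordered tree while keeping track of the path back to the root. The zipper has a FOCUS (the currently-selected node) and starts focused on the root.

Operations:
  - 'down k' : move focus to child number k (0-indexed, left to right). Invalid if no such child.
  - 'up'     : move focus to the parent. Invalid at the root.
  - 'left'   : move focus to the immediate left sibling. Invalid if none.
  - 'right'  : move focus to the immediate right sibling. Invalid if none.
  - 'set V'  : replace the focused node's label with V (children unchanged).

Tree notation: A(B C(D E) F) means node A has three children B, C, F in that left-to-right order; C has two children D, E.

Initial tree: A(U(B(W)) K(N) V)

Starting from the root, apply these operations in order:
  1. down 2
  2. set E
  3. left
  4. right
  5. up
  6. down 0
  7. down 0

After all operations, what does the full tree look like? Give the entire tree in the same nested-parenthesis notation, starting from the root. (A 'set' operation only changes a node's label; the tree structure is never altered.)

Answer: A(U(B(W)) K(N) E)

Derivation:
Step 1 (down 2): focus=V path=2 depth=1 children=[] left=['U', 'K'] right=[] parent=A
Step 2 (set E): focus=E path=2 depth=1 children=[] left=['U', 'K'] right=[] parent=A
Step 3 (left): focus=K path=1 depth=1 children=['N'] left=['U'] right=['E'] parent=A
Step 4 (right): focus=E path=2 depth=1 children=[] left=['U', 'K'] right=[] parent=A
Step 5 (up): focus=A path=root depth=0 children=['U', 'K', 'E'] (at root)
Step 6 (down 0): focus=U path=0 depth=1 children=['B'] left=[] right=['K', 'E'] parent=A
Step 7 (down 0): focus=B path=0/0 depth=2 children=['W'] left=[] right=[] parent=U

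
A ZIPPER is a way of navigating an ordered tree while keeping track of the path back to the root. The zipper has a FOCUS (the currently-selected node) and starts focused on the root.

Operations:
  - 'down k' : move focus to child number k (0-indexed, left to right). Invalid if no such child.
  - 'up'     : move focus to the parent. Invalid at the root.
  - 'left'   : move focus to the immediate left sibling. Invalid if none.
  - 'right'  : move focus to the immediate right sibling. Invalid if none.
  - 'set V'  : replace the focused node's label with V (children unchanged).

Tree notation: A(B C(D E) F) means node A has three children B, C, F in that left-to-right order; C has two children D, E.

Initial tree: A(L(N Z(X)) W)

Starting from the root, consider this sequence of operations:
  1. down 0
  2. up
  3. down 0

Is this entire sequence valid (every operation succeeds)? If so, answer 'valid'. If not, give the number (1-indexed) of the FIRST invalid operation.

Answer: valid

Derivation:
Step 1 (down 0): focus=L path=0 depth=1 children=['N', 'Z'] left=[] right=['W'] parent=A
Step 2 (up): focus=A path=root depth=0 children=['L', 'W'] (at root)
Step 3 (down 0): focus=L path=0 depth=1 children=['N', 'Z'] left=[] right=['W'] parent=A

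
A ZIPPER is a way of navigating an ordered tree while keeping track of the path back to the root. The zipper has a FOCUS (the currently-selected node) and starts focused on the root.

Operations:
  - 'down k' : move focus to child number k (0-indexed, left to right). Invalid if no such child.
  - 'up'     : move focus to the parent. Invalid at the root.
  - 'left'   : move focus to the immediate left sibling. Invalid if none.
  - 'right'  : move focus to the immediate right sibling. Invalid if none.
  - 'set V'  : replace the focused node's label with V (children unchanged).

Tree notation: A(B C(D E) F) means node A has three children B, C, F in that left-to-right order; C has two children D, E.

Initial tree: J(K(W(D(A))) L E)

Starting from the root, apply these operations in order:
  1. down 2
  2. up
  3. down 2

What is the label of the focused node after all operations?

Step 1 (down 2): focus=E path=2 depth=1 children=[] left=['K', 'L'] right=[] parent=J
Step 2 (up): focus=J path=root depth=0 children=['K', 'L', 'E'] (at root)
Step 3 (down 2): focus=E path=2 depth=1 children=[] left=['K', 'L'] right=[] parent=J

Answer: E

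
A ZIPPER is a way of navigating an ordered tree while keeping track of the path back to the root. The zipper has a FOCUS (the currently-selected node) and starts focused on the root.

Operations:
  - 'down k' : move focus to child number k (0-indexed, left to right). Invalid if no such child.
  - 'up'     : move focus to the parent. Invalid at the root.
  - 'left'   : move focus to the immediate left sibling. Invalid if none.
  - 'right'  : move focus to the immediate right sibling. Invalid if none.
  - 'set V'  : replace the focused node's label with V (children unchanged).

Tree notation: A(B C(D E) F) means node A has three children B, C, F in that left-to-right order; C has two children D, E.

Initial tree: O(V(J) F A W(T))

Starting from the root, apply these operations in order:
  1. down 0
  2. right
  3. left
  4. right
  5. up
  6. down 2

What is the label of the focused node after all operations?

Answer: A

Derivation:
Step 1 (down 0): focus=V path=0 depth=1 children=['J'] left=[] right=['F', 'A', 'W'] parent=O
Step 2 (right): focus=F path=1 depth=1 children=[] left=['V'] right=['A', 'W'] parent=O
Step 3 (left): focus=V path=0 depth=1 children=['J'] left=[] right=['F', 'A', 'W'] parent=O
Step 4 (right): focus=F path=1 depth=1 children=[] left=['V'] right=['A', 'W'] parent=O
Step 5 (up): focus=O path=root depth=0 children=['V', 'F', 'A', 'W'] (at root)
Step 6 (down 2): focus=A path=2 depth=1 children=[] left=['V', 'F'] right=['W'] parent=O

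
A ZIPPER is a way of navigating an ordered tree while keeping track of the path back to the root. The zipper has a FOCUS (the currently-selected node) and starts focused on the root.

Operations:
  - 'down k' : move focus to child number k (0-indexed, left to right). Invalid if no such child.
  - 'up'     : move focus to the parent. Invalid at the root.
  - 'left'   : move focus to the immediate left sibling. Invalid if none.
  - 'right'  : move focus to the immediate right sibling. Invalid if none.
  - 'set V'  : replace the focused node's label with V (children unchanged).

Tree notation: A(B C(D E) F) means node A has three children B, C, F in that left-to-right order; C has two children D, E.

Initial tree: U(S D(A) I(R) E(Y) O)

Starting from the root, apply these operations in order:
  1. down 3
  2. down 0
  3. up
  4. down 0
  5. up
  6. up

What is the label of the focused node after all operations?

Answer: U

Derivation:
Step 1 (down 3): focus=E path=3 depth=1 children=['Y'] left=['S', 'D', 'I'] right=['O'] parent=U
Step 2 (down 0): focus=Y path=3/0 depth=2 children=[] left=[] right=[] parent=E
Step 3 (up): focus=E path=3 depth=1 children=['Y'] left=['S', 'D', 'I'] right=['O'] parent=U
Step 4 (down 0): focus=Y path=3/0 depth=2 children=[] left=[] right=[] parent=E
Step 5 (up): focus=E path=3 depth=1 children=['Y'] left=['S', 'D', 'I'] right=['O'] parent=U
Step 6 (up): focus=U path=root depth=0 children=['S', 'D', 'I', 'E', 'O'] (at root)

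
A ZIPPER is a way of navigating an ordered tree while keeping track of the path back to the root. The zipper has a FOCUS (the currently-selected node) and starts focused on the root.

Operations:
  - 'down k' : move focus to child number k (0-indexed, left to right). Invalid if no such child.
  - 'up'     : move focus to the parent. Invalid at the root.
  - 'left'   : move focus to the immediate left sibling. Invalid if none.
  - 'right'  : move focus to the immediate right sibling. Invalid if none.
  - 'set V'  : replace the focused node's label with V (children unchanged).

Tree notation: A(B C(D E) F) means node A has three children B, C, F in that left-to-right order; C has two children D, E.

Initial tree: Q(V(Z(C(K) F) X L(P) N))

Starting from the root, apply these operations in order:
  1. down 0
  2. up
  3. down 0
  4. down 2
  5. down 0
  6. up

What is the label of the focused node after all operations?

Step 1 (down 0): focus=V path=0 depth=1 children=['Z', 'X', 'L', 'N'] left=[] right=[] parent=Q
Step 2 (up): focus=Q path=root depth=0 children=['V'] (at root)
Step 3 (down 0): focus=V path=0 depth=1 children=['Z', 'X', 'L', 'N'] left=[] right=[] parent=Q
Step 4 (down 2): focus=L path=0/2 depth=2 children=['P'] left=['Z', 'X'] right=['N'] parent=V
Step 5 (down 0): focus=P path=0/2/0 depth=3 children=[] left=[] right=[] parent=L
Step 6 (up): focus=L path=0/2 depth=2 children=['P'] left=['Z', 'X'] right=['N'] parent=V

Answer: L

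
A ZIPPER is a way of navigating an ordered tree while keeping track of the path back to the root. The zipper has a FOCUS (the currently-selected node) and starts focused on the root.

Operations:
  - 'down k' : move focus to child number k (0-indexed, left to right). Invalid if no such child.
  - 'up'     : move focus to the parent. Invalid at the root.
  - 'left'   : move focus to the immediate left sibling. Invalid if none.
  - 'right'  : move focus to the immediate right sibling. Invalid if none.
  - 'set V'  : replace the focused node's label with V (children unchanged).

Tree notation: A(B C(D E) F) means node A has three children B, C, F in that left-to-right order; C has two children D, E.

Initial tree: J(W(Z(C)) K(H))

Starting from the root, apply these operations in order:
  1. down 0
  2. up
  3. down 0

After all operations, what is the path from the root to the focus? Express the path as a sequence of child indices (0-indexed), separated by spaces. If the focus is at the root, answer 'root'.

Answer: 0

Derivation:
Step 1 (down 0): focus=W path=0 depth=1 children=['Z'] left=[] right=['K'] parent=J
Step 2 (up): focus=J path=root depth=0 children=['W', 'K'] (at root)
Step 3 (down 0): focus=W path=0 depth=1 children=['Z'] left=[] right=['K'] parent=J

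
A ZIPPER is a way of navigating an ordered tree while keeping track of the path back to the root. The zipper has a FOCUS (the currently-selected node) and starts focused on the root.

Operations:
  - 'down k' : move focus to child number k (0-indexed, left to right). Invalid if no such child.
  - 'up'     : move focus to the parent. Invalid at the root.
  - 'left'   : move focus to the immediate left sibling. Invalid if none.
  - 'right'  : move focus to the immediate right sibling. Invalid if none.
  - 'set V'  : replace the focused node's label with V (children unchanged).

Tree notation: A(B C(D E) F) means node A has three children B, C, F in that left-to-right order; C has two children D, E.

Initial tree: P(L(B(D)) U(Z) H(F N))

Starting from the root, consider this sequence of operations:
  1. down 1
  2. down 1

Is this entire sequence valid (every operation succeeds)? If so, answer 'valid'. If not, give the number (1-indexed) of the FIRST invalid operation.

Answer: 2

Derivation:
Step 1 (down 1): focus=U path=1 depth=1 children=['Z'] left=['L'] right=['H'] parent=P
Step 2 (down 1): INVALID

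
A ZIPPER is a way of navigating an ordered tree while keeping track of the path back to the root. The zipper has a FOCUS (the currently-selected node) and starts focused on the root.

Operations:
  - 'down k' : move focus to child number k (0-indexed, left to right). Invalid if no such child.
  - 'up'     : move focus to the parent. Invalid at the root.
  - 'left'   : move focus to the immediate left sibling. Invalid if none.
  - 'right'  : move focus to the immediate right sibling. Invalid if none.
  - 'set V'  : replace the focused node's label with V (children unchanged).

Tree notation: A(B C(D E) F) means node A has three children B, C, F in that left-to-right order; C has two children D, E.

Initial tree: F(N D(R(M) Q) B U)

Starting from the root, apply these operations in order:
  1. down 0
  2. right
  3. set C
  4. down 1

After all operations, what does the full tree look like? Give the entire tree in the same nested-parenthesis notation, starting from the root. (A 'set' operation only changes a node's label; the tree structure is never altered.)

Step 1 (down 0): focus=N path=0 depth=1 children=[] left=[] right=['D', 'B', 'U'] parent=F
Step 2 (right): focus=D path=1 depth=1 children=['R', 'Q'] left=['N'] right=['B', 'U'] parent=F
Step 3 (set C): focus=C path=1 depth=1 children=['R', 'Q'] left=['N'] right=['B', 'U'] parent=F
Step 4 (down 1): focus=Q path=1/1 depth=2 children=[] left=['R'] right=[] parent=C

Answer: F(N C(R(M) Q) B U)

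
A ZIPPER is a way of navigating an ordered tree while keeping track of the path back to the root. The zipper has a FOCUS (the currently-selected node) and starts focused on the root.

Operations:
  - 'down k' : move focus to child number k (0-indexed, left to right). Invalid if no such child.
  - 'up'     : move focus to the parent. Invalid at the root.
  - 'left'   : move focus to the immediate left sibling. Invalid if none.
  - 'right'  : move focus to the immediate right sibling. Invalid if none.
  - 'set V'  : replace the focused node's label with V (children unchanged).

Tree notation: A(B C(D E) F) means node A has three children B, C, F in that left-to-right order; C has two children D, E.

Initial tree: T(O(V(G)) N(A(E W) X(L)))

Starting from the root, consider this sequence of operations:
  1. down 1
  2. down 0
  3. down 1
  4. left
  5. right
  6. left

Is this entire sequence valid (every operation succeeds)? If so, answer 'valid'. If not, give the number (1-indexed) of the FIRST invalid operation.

Step 1 (down 1): focus=N path=1 depth=1 children=['A', 'X'] left=['O'] right=[] parent=T
Step 2 (down 0): focus=A path=1/0 depth=2 children=['E', 'W'] left=[] right=['X'] parent=N
Step 3 (down 1): focus=W path=1/0/1 depth=3 children=[] left=['E'] right=[] parent=A
Step 4 (left): focus=E path=1/0/0 depth=3 children=[] left=[] right=['W'] parent=A
Step 5 (right): focus=W path=1/0/1 depth=3 children=[] left=['E'] right=[] parent=A
Step 6 (left): focus=E path=1/0/0 depth=3 children=[] left=[] right=['W'] parent=A

Answer: valid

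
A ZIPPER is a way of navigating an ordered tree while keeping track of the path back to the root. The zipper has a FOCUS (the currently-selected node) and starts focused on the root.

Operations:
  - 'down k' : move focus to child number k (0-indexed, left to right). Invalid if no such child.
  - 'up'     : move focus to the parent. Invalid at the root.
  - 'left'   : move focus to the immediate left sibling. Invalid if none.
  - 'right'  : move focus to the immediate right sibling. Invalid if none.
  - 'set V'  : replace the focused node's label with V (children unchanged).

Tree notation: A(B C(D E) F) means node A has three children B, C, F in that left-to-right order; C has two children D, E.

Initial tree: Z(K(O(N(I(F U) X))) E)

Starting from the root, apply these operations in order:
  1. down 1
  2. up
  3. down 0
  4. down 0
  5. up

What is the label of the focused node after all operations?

Step 1 (down 1): focus=E path=1 depth=1 children=[] left=['K'] right=[] parent=Z
Step 2 (up): focus=Z path=root depth=0 children=['K', 'E'] (at root)
Step 3 (down 0): focus=K path=0 depth=1 children=['O'] left=[] right=['E'] parent=Z
Step 4 (down 0): focus=O path=0/0 depth=2 children=['N'] left=[] right=[] parent=K
Step 5 (up): focus=K path=0 depth=1 children=['O'] left=[] right=['E'] parent=Z

Answer: K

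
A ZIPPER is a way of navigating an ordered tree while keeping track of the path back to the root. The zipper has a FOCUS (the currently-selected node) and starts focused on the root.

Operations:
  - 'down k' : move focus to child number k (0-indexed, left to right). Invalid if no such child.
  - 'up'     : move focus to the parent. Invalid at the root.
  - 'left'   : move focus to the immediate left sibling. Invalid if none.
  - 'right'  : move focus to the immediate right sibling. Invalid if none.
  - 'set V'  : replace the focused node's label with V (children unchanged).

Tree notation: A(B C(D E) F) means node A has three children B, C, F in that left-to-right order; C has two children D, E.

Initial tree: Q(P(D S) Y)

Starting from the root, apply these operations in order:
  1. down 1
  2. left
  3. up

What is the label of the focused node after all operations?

Answer: Q

Derivation:
Step 1 (down 1): focus=Y path=1 depth=1 children=[] left=['P'] right=[] parent=Q
Step 2 (left): focus=P path=0 depth=1 children=['D', 'S'] left=[] right=['Y'] parent=Q
Step 3 (up): focus=Q path=root depth=0 children=['P', 'Y'] (at root)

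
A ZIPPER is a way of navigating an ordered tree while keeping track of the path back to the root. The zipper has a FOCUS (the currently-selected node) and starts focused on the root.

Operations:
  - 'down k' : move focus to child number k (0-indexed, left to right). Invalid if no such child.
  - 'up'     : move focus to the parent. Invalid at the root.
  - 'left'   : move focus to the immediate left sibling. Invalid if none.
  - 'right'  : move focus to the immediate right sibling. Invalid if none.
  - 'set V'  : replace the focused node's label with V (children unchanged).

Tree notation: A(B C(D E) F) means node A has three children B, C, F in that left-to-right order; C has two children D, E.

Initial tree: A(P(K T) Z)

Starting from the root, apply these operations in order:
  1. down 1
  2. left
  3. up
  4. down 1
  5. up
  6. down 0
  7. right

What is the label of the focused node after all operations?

Answer: Z

Derivation:
Step 1 (down 1): focus=Z path=1 depth=1 children=[] left=['P'] right=[] parent=A
Step 2 (left): focus=P path=0 depth=1 children=['K', 'T'] left=[] right=['Z'] parent=A
Step 3 (up): focus=A path=root depth=0 children=['P', 'Z'] (at root)
Step 4 (down 1): focus=Z path=1 depth=1 children=[] left=['P'] right=[] parent=A
Step 5 (up): focus=A path=root depth=0 children=['P', 'Z'] (at root)
Step 6 (down 0): focus=P path=0 depth=1 children=['K', 'T'] left=[] right=['Z'] parent=A
Step 7 (right): focus=Z path=1 depth=1 children=[] left=['P'] right=[] parent=A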